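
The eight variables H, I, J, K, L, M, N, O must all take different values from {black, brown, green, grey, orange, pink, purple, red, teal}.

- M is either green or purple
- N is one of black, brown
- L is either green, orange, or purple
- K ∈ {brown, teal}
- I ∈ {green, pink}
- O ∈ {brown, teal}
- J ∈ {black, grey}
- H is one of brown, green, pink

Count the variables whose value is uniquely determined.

4

The 8 variables draw from only 8 values {black, brown, green, grey, orange, pink, purple, teal}, so each is used; only J can be grey, hence J = grey.
The 7 still-open variables together cover exactly {black, brown, green, orange, pink, purple, teal} — 7 values for 7 variables — and black appears only in N's list, so N = black.
The 6 still-open variables together cover exactly {brown, green, orange, pink, purple, teal} — 6 values for 6 variables — and orange appears only in L's list, so L = orange.
The 5 still-open variables draw from only 5 values {brown, green, pink, purple, teal}, so each is used; only M can be purple, hence M = purple.
K and O between them cover only {brown, teal} — a naked pair. Remove those values from H.
Determined: J=grey, L=orange, M=purple, N=black. The other variables each still have more than one consistent value. That makes 4.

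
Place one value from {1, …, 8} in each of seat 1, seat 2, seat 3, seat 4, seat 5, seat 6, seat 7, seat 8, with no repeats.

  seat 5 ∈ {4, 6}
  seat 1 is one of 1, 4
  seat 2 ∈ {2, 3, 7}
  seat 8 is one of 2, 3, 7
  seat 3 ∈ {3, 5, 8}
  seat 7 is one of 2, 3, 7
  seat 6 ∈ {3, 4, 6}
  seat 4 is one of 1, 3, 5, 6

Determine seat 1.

The 8 variables draw from only 8 values {1, 2, 3, 4, 5, 6, 7, 8}, so each is used; only seat 3 can be 8, hence seat 3 = 8.
The 7 still-open variables draw from only 7 values {1, 2, 3, 4, 5, 6, 7}, so each is used; only seat 4 can be 5, hence seat 4 = 5.
The 6 still-open variables draw from only 6 values {1, 2, 3, 4, 6, 7}, so each is used; only seat 1 can be 1, hence seat 1 = 1.

1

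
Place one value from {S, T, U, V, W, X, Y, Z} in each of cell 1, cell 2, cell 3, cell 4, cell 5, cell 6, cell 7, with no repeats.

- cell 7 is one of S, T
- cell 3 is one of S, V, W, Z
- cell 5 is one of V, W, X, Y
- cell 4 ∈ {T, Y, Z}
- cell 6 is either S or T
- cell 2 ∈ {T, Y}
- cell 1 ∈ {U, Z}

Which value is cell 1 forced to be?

U

cell 6 and cell 7 between them cover only {S, T} — a naked pair. Remove those values from cell 2, cell 3, cell 4.
That leaves cell 2 = Y. Strike Y from cell 4, cell 5.
cell 4 must be Z (only option left). So cell 1, cell 3 can't be Z.
So cell 1 = U.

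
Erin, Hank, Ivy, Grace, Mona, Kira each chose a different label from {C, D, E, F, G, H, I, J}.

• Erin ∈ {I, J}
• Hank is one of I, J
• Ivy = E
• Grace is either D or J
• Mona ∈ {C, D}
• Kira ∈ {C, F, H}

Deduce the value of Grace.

D

Ivy's domain is down to {E}, so Ivy = E.
The 2 variables Erin and Hank are confined to {I, J}, which locks those values in; drop them from Grace.
So Grace = D.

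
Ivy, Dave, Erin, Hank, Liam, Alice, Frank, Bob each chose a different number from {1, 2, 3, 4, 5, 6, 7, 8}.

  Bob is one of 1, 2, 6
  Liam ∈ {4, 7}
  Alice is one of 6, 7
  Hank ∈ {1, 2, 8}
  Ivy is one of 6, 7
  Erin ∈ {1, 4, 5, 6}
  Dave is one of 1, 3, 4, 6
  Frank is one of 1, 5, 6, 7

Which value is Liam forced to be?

The 8 variables draw from only 8 values {1, 2, 3, 4, 5, 6, 7, 8}, so each is used; only Dave can be 3, hence Dave = 3.
The 7 still-open variables together cover exactly {1, 2, 4, 5, 6, 7, 8} — 7 values for 7 variables — and 8 appears only in Hank's list, so Hank = 8.
Among the 6 still-open variables, 2 fits only Bob (and all 6 values in {1, 2, 4, 5, 6, 7} must be used), so Bob = 2.
Ivy and Alice share exactly the 2 values {6, 7}; by pigeonhole those values go to them, so strike 6, 7 from Erin, Liam, Frank.
So Liam = 4.

4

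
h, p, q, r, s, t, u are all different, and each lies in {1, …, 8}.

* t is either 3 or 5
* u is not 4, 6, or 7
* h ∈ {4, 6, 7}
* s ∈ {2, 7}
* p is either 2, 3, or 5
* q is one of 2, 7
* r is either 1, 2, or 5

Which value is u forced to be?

The 2 variables q and s are confined to {2, 7}, which locks those values in; drop them from h, p, r, u.
p and t between them cover only {3, 5} — a naked pair. Remove those values from r, u.
r has just one choice, so r = 1. So u can't be 1.
So u = 8.

8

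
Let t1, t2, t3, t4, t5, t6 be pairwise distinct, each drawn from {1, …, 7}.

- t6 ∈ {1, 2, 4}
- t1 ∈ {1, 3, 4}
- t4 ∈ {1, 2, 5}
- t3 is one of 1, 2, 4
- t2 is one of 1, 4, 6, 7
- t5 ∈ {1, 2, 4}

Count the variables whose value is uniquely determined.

2

The 3 variables t3, t5, t6 are confined to {1, 2, 4}, which locks those values in; drop them from t1, t2, t4.
That leaves t1 = 3.
That leaves t4 = 5.
Determined: t1=3, t4=5. The other variables each still have more than one consistent value. That makes 2.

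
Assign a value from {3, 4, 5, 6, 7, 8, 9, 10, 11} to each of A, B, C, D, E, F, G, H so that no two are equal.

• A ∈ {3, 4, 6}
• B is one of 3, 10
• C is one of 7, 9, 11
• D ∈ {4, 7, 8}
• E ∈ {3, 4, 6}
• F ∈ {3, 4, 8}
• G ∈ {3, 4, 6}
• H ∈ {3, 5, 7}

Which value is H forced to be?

The 3 variables A, E, G are confined to {3, 4, 6}, which locks those values in; drop them from B, D, F, H.
That leaves B = 10.
F has just one choice, so F = 8. So D can't be 8.
D has just one choice, so D = 7. Remove 7 from C, H.
So H = 5.

5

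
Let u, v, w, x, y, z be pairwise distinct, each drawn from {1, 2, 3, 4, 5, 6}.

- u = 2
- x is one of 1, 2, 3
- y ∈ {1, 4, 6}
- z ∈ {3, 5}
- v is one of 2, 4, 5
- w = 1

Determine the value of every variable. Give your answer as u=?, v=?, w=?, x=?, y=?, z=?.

u=2, v=4, w=1, x=3, y=6, z=5

u must be 2 (only option left). Strike 2 from v, x.
w has just one choice, so w = 1. Remove 1 from x, y.
x's domain is down to {3}, so x = 3. Remove 3 from z.
z must be 5 (only option left). So v can't be 5.
v must be 4 (only option left). So y can't be 4.
y has just one choice, so y = 6.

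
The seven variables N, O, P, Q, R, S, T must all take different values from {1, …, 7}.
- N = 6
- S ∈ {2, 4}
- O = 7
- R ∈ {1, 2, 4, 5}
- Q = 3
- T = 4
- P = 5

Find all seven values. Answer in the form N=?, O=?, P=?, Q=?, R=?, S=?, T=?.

N has just one choice, so N = 6.
O's domain is down to {7}, so O = 7.
P has just one choice, so P = 5. Strike 5 from R.
Q's domain is down to {3}, so Q = 3.
T must be 4 (only option left). So R, S can't be 4.
S has just one choice, so S = 2. Remove 2 from R.
R must be 1 (only option left).

N=6, O=7, P=5, Q=3, R=1, S=2, T=4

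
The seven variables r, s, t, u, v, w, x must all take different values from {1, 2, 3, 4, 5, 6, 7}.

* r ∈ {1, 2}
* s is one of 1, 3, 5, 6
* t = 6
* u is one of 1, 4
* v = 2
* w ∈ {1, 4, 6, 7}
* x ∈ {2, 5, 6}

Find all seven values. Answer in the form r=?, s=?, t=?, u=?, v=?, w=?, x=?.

r=1, s=3, t=6, u=4, v=2, w=7, x=5

t's domain is down to {6}, so t = 6. Eliminate 6 elsewhere: s, w, x.
That leaves v = 2. Eliminate 2 elsewhere: r, x.
That leaves x = 5. So s can't be 5.
r must be 1 (only option left). So s, u, w can't be 1.
s must be 3 (only option left).
u has just one choice, so u = 4. So w can't be 4.
w must be 7 (only option left).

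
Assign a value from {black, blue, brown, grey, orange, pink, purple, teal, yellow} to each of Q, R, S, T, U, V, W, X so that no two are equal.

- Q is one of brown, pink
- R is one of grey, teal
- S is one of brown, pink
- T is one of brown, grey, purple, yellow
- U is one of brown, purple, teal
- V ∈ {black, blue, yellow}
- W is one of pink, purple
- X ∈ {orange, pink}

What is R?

Q and S share exactly the 2 values {brown, pink}; by pigeonhole those values go to them, so strike brown, pink from T, U, W, X.
That leaves W = purple. Remove purple from T, U.
X's domain is down to {orange}, so X = orange.
That leaves U = teal. Strike teal from R.
So R = grey.

grey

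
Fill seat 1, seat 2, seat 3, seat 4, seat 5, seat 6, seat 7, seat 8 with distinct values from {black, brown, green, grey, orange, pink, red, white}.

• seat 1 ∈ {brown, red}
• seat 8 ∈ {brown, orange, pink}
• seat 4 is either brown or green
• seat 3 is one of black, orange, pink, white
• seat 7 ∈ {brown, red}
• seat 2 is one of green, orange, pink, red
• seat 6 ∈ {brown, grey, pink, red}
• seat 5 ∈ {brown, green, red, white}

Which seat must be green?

seat 4

The 8 variables together cover exactly {black, brown, green, grey, orange, pink, red, white} — 8 values for 8 variables — and black appears only in seat 3's list, so seat 3 = black.
The 7 still-open variables together cover exactly {brown, green, grey, orange, pink, red, white} — 7 values for 7 variables — and grey appears only in seat 6's list, so seat 6 = grey.
Among the 6 still-open variables, white fits only seat 5 (and all 6 values in {brown, green, orange, pink, red, white} must be used), so seat 5 = white.
The 2 variables seat 1 and seat 7 are confined to {brown, red}, which locks those values in; drop them from seat 2, seat 4, seat 8.
So green goes to seat 4.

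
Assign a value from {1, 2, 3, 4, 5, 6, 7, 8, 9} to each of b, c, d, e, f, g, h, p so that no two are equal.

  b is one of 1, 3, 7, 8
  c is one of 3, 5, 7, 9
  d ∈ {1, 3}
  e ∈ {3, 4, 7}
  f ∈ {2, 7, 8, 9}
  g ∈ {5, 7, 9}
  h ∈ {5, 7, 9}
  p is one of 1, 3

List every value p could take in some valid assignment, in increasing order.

1, 3

Among the 8 variables, 2 fits only f (and all 8 values in {1, 2, 3, 4, 5, 7, 8, 9} must be used), so f = 2.
The 7 still-open variables draw from only 7 values {1, 3, 4, 5, 7, 8, 9}, so each is used; only e can be 4, hence e = 4.
The 6 still-open variables draw from only 6 values {1, 3, 5, 7, 8, 9}, so each is used; only b can be 8, hence b = 8.
The 2 variables d and p are confined to {1, 3}, which locks those values in; drop them from c.
No further eliminations apply; p can still be any of 1, 3.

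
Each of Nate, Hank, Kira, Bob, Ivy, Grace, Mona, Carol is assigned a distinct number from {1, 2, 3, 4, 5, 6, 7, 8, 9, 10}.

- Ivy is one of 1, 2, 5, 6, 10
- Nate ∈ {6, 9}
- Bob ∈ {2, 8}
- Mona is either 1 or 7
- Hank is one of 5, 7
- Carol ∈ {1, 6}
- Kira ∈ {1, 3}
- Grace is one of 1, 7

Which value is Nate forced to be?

Grace and Mona between them cover only {1, 7} — a naked pair. Remove those values from Hank, Kira, Ivy, Carol.
Hank must be 5 (only option left). Remove 5 from Ivy.
Kira has just one choice, so Kira = 3.
Carol's domain is down to {6}, so Carol = 6. Remove 6 from Nate, Ivy.
So Nate = 9.

9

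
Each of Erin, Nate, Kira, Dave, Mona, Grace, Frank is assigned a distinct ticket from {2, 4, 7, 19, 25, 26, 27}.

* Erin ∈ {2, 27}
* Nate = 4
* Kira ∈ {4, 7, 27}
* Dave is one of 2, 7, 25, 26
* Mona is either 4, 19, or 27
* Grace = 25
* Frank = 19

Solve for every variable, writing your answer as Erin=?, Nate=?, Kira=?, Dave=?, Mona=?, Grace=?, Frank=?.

Nate's domain is down to {4}, so Nate = 4. Remove 4 from Kira, Mona.
Grace must be 25 (only option left). So Dave can't be 25.
That leaves Frank = 19. Eliminate 19 elsewhere: Mona.
Mona must be 27 (only option left). Remove 27 from Erin, Kira.
Erin has just one choice, so Erin = 2. Eliminate 2 elsewhere: Dave.
Kira must be 7 (only option left). Eliminate 7 elsewhere: Dave.
Dave must be 26 (only option left).

Erin=2, Nate=4, Kira=7, Dave=26, Mona=27, Grace=25, Frank=19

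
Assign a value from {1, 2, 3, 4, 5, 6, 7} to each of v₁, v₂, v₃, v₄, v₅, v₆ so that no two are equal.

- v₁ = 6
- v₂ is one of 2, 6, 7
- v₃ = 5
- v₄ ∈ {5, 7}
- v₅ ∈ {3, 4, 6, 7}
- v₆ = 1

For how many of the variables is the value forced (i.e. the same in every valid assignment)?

5

v₁'s domain is down to {6}, so v₁ = 6. Remove 6 from v₂, v₅.
v₃'s domain is down to {5}, so v₃ = 5. Remove 5 from v₄.
v₄ must be 7 (only option left). So v₂, v₅ can't be 7.
v₆ must be 1 (only option left).
v₂ must be 2 (only option left).
Determined: v₁=6, v₂=2, v₃=5, v₄=7, v₆=1. The other variables each still have more than one consistent value. That makes 5.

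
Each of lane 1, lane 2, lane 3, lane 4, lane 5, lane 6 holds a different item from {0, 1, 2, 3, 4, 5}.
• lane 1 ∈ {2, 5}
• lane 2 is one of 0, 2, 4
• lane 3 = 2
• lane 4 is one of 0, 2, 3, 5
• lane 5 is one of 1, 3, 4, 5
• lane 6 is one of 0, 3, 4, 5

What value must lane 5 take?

lane 3 must be 2 (only option left). So lane 1, lane 2, lane 4 can't be 2.
lane 1's domain is down to {5}, so lane 1 = 5. Eliminate 5 elsewhere: lane 4, lane 5, lane 6.
The 4 still-open variables draw from only 4 values {0, 1, 3, 4}, so each is used; only lane 5 can be 1, hence lane 5 = 1.

1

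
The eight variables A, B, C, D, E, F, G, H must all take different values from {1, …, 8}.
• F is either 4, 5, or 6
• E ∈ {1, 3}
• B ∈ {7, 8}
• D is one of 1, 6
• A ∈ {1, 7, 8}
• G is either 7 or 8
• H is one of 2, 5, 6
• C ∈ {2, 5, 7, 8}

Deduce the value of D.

Among the 8 variables, 3 fits only E (and all 8 values in {1, 2, 3, 4, 5, 6, 7, 8} must be used), so E = 3.
The 7 still-open variables together cover exactly {1, 2, 4, 5, 6, 7, 8} — 7 values for 7 variables — and 4 appears only in F's list, so F = 4.
B and G between them cover only {7, 8} — a naked pair. Remove those values from A, C.
A's domain is down to {1}, so A = 1. So D can't be 1.
So D = 6.

6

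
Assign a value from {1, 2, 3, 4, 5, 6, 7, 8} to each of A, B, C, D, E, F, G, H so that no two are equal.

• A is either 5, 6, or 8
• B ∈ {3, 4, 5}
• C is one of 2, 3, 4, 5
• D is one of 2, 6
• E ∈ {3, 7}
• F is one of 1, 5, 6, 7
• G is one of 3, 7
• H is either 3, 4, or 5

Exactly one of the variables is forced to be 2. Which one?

C

Among the 8 variables, 1 fits only F (and all 8 values in {1, 2, 3, 4, 5, 6, 7, 8} must be used), so F = 1.
Among the 7 still-open variables, 8 fits only A (and all 7 values in {2, 3, 4, 5, 6, 7, 8} must be used), so A = 8.
The 6 still-open variables together cover exactly {2, 3, 4, 5, 6, 7} — 6 values for 6 variables — and 6 appears only in D's list, so D = 6.
The 5 still-open variables together cover exactly {2, 3, 4, 5, 7} — 5 values for 5 variables — and 2 appears only in C's list, so C = 2.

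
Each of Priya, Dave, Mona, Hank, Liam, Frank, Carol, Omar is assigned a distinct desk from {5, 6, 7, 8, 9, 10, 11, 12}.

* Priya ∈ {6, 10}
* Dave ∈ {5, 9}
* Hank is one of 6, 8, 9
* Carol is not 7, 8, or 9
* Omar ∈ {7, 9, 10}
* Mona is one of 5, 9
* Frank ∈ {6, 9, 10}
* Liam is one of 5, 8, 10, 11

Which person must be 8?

Among the 8 variables, 7 fits only Omar (and all 8 values in {5, 6, 7, 8, 9, 10, 11, 12} must be used), so Omar = 7.
Among the 7 still-open variables, 12 fits only Carol (and all 7 values in {5, 6, 8, 9, 10, 11, 12} must be used), so Carol = 12.
The 6 still-open variables draw from only 6 values {5, 6, 8, 9, 10, 11}, so each is used; only Liam can be 11, hence Liam = 11.
The 5 still-open variables draw from only 5 values {5, 6, 8, 9, 10}, so each is used; only Hank can be 8, hence Hank = 8.

Hank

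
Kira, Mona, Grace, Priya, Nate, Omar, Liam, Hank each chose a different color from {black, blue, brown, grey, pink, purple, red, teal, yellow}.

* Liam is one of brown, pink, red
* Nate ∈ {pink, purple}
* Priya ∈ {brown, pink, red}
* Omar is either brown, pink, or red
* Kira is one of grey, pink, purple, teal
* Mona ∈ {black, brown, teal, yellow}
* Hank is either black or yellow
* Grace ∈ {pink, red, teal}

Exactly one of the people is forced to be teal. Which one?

The 8 variables draw from only 8 values {black, brown, grey, pink, purple, red, teal, yellow}, so each is used; only Kira can be grey, hence Kira = grey.
The 7 still-open variables together cover exactly {black, brown, pink, purple, red, teal, yellow} — 7 values for 7 variables — and purple appears only in Nate's list, so Nate = purple.
Priya, Omar, Liam between them cover only {brown, pink, red} — a naked triple. Remove those values from Mona, Grace.
So teal goes to Grace.

Grace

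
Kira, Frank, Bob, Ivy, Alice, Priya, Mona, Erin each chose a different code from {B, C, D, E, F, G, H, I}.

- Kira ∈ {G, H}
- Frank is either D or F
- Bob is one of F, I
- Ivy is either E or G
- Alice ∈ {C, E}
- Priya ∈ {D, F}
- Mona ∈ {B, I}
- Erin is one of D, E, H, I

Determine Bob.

The 8 variables together cover exactly {B, C, D, E, F, G, H, I} — 8 values for 8 variables — and B appears only in Mona's list, so Mona = B.
The 7 still-open variables draw from only 7 values {C, D, E, F, G, H, I}, so each is used; only Alice can be C, hence Alice = C.
Frank and Priya between them cover only {D, F} — a naked pair. Remove those values from Bob, Erin.
So Bob = I.

I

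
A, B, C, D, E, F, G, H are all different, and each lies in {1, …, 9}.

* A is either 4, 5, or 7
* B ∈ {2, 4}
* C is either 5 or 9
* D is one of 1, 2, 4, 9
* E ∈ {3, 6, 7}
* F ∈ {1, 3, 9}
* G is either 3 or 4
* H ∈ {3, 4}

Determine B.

The 8 variables draw from only 8 values {1, 2, 3, 4, 5, 6, 7, 9}, so each is used; only E can be 6, hence E = 6.
The 7 still-open variables together cover exactly {1, 2, 3, 4, 5, 7, 9} — 7 values for 7 variables — and 7 appears only in A's list, so A = 7.
The 6 still-open variables together cover exactly {1, 2, 3, 4, 5, 9} — 6 values for 6 variables — and 5 appears only in C's list, so C = 5.
G and H share exactly the 2 values {3, 4}; by pigeonhole those values go to them, so strike 3, 4 from B, D, F.
So B = 2.

2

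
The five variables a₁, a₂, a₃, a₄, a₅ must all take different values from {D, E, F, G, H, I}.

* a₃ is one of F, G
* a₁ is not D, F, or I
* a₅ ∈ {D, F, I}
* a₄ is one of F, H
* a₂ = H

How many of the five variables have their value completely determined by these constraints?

4

a₂'s domain is down to {H}, so a₂ = H. Strike H from a₁, a₄.
a₄ must be F (only option left). Strike F from a₃, a₅.
a₃ must be G (only option left). So a₁ can't be G.
a₁'s domain is down to {E}, so a₁ = E.
Determined: a₁=E, a₂=H, a₃=G, a₄=F. The other variables each still have more than one consistent value. That makes 4.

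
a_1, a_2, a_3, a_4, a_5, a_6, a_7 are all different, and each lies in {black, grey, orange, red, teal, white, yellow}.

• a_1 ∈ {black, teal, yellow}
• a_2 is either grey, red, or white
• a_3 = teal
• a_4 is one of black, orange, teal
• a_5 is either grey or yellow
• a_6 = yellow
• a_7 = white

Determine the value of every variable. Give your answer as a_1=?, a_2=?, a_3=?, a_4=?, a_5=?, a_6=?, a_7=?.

a_1=black, a_2=red, a_3=teal, a_4=orange, a_5=grey, a_6=yellow, a_7=white

a_3's domain is down to {teal}, so a_3 = teal. Strike teal from a_1, a_4.
a_6's domain is down to {yellow}, so a_6 = yellow. Remove yellow from a_1, a_5.
a_7 must be white (only option left). Strike white from a_2.
That leaves a_1 = black. Strike black from a_4.
a_4 has just one choice, so a_4 = orange.
a_5 must be grey (only option left). So a_2 can't be grey.
a_2's domain is down to {red}, so a_2 = red.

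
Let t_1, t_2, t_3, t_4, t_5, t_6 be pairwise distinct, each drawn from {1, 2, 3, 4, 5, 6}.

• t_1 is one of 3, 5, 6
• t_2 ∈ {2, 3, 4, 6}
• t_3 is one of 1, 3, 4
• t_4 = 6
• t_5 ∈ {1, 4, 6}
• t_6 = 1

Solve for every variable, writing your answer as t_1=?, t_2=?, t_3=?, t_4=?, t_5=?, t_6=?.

t_4 must be 6 (only option left). So t_1, t_2, t_5 can't be 6.
t_6 must be 1 (only option left). So t_3, t_5 can't be 1.
t_5 must be 4 (only option left). So t_2, t_3 can't be 4.
t_3 has just one choice, so t_3 = 3. Eliminate 3 elsewhere: t_1, t_2.
t_1 must be 5 (only option left).
t_2 has just one choice, so t_2 = 2.

t_1=5, t_2=2, t_3=3, t_4=6, t_5=4, t_6=1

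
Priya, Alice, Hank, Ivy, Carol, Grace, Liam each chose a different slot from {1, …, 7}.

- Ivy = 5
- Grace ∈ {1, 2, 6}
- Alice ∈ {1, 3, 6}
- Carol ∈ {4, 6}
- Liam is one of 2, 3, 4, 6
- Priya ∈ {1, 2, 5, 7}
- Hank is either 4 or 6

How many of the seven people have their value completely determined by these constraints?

Ivy must be 5 (only option left). Eliminate 5 elsewhere: Priya.
Among the 6 still-open variables, 7 fits only Priya (and all 6 values in {1, 2, 3, 4, 6, 7} must be used), so Priya = 7.
Hank and Carol share exactly the 2 values {4, 6}; by pigeonhole those values go to them, so strike 4, 6 from Alice, Grace, Liam.
Determined: Priya=7, Ivy=5. The other people each still have more than one consistent value. That makes 2.

2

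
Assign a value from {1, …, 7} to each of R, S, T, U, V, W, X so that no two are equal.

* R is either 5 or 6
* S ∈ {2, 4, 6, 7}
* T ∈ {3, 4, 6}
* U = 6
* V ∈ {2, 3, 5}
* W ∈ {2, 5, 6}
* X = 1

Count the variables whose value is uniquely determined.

7

U's domain is down to {6}, so U = 6. Remove 6 from R, S, T, W.
X's domain is down to {1}, so X = 1.
R has just one choice, so R = 5. Strike 5 from V, W.
That leaves W = 2. Eliminate 2 elsewhere: S, V.
V's domain is down to {3}, so V = 3. Eliminate 3 elsewhere: T.
T has just one choice, so T = 4. Strike 4 from S.
S's domain is down to {7}, so S = 7.
Every variable is fixed: R=5, S=7, T=4, U=6, V=3, W=2, X=1. That makes 7.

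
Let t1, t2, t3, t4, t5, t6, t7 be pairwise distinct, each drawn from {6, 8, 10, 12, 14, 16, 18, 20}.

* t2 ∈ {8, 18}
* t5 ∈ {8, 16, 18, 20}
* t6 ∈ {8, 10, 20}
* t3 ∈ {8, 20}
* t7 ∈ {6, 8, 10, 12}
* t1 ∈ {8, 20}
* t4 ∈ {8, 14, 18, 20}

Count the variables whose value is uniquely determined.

4

t1 and t3 share exactly the 2 values {8, 20}; by pigeonhole those values go to them, so strike 8, 20 from t2, t4, t5, t6, t7.
That leaves t2 = 18. Remove 18 from t4, t5.
t4's domain is down to {14}, so t4 = 14.
t5 has just one choice, so t5 = 16.
t6's domain is down to {10}, so t6 = 10. Eliminate 10 elsewhere: t7.
Determined: t2=18, t4=14, t5=16, t6=10. The other variables each still have more than one consistent value. That makes 4.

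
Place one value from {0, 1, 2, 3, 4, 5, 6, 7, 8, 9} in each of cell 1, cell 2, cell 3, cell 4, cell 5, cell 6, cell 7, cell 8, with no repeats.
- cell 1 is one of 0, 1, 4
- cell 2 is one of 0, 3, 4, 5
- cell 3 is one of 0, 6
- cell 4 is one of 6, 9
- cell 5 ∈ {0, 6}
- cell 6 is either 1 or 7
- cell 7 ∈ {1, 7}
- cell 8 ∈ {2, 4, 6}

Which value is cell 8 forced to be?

2

cell 3 and cell 5 share exactly the 2 values {0, 6}; by pigeonhole those values go to them, so strike 0, 6 from cell 1, cell 2, cell 4, cell 8.
cell 4 has just one choice, so cell 4 = 9.
cell 6 and cell 7 share exactly the 2 values {1, 7}; by pigeonhole those values go to them, so strike 1, 7 from cell 1.
cell 1 has just one choice, so cell 1 = 4. Strike 4 from cell 2, cell 8.
So cell 8 = 2.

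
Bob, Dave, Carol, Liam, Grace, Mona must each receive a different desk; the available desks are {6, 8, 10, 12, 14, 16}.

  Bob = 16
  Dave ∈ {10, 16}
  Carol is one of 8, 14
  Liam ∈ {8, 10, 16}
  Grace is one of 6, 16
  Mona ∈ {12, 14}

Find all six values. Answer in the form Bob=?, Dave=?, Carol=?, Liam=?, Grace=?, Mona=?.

Bob has just one choice, so Bob = 16. Eliminate 16 elsewhere: Dave, Liam, Grace.
Dave must be 10 (only option left). So Liam can't be 10.
Liam's domain is down to {8}, so Liam = 8. Eliminate 8 elsewhere: Carol.
Grace must be 6 (only option left).
Carol has just one choice, so Carol = 14. Remove 14 from Mona.
Mona has just one choice, so Mona = 12.

Bob=16, Dave=10, Carol=14, Liam=8, Grace=6, Mona=12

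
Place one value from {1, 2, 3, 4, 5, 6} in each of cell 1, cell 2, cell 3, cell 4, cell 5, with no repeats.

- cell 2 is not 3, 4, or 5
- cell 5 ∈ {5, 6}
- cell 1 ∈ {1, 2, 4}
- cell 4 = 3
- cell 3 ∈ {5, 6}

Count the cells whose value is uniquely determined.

cell 4 must be 3 (only option left).
cell 3 and cell 5 between them cover only {5, 6} — a naked pair. Remove those values from cell 2.
Determined: cell 4=3. The other cells each still have more than one consistent value. That makes 1.

1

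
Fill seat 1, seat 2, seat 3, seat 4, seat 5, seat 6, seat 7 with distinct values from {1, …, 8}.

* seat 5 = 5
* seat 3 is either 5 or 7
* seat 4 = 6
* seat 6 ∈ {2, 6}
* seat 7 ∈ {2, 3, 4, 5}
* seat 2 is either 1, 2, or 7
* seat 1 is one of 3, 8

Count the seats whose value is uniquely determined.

5

seat 4 has just one choice, so seat 4 = 6. Strike 6 from seat 6.
seat 5's domain is down to {5}, so seat 5 = 5. So seat 3, seat 7 can't be 5.
That leaves seat 6 = 2. So seat 2, seat 7 can't be 2.
seat 3 has just one choice, so seat 3 = 7. Strike 7 from seat 2.
That leaves seat 2 = 1.
Determined: seat 2=1, seat 3=7, seat 4=6, seat 5=5, seat 6=2. The other seats each still have more than one consistent value. That makes 5.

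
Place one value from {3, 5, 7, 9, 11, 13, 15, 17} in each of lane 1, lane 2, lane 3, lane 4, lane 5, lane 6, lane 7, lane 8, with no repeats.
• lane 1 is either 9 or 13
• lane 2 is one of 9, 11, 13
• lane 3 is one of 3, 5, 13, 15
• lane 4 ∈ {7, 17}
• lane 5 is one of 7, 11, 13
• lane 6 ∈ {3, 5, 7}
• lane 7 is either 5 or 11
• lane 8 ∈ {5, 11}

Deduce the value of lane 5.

7

The 8 variables draw from only 8 values {3, 5, 7, 9, 11, 13, 15, 17}, so each is used; only lane 3 can be 15, hence lane 3 = 15.
The 7 still-open variables draw from only 7 values {3, 5, 7, 9, 11, 13, 17}, so each is used; only lane 6 can be 3, hence lane 6 = 3.
The 6 still-open variables together cover exactly {5, 7, 9, 11, 13, 17} — 6 values for 6 variables — and 17 appears only in lane 4's list, so lane 4 = 17.
The 5 still-open variables together cover exactly {5, 7, 9, 11, 13} — 5 values for 5 variables — and 7 appears only in lane 5's list, so lane 5 = 7.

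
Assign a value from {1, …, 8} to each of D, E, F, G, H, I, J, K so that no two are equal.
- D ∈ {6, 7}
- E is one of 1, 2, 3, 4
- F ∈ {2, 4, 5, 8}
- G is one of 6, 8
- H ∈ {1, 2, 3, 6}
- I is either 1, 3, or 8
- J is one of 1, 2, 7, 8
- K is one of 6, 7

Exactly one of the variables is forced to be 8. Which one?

G

Among the 8 variables, 5 fits only F (and all 8 values in {1, 2, 3, 4, 5, 6, 7, 8} must be used), so F = 5.
The 7 still-open variables together cover exactly {1, 2, 3, 4, 6, 7, 8} — 7 values for 7 variables — and 4 appears only in E's list, so E = 4.
D and K between them cover only {6, 7} — a naked pair. Remove those values from G, H, J.
So 8 goes to G.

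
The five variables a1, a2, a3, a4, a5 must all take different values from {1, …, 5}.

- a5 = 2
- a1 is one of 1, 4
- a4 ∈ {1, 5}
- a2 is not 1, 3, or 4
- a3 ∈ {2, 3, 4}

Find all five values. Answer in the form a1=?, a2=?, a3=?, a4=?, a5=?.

a1=4, a2=5, a3=3, a4=1, a5=2

a5's domain is down to {2}, so a5 = 2. So a2, a3 can't be 2.
a2 has just one choice, so a2 = 5. Strike 5 from a4.
a4 has just one choice, so a4 = 1. Eliminate 1 elsewhere: a1.
a1 must be 4 (only option left). So a3 can't be 4.
a3's domain is down to {3}, so a3 = 3.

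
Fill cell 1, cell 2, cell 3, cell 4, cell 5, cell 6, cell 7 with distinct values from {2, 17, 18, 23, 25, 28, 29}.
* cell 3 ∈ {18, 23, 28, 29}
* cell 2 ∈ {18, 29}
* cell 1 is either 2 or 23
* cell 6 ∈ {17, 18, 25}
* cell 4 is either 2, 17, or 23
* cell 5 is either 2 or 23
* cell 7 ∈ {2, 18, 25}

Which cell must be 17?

Among the 7 variables, 28 fits only cell 3 (and all 7 values in {2, 17, 18, 23, 25, 28, 29} must be used), so cell 3 = 28.
Among the 6 still-open variables, 29 fits only cell 2 (and all 6 values in {2, 17, 18, 23, 25, 29} must be used), so cell 2 = 29.
The 2 variables cell 1 and cell 5 are confined to {2, 23}, which locks those values in; drop them from cell 4, cell 7.
So 17 goes to cell 4.

cell 4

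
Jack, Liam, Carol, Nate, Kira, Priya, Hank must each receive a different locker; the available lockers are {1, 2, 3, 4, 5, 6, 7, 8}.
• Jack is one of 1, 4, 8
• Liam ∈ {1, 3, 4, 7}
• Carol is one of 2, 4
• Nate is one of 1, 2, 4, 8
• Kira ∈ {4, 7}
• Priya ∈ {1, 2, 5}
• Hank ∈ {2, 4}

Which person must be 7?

Kira

The 7 variables draw from only 7 values {1, 2, 3, 4, 5, 7, 8}, so each is used; only Liam can be 3, hence Liam = 3.
Among the 6 still-open variables, 5 fits only Priya (and all 6 values in {1, 2, 4, 5, 7, 8} must be used), so Priya = 5.
The 5 still-open variables together cover exactly {1, 2, 4, 7, 8} — 5 values for 5 variables — and 7 appears only in Kira's list, so Kira = 7.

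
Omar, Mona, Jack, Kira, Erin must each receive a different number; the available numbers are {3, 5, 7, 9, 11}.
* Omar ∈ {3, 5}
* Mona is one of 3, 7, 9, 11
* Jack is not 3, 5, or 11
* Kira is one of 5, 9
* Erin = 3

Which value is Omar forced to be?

Erin's domain is down to {3}, so Erin = 3. So Omar, Mona can't be 3.
So Omar = 5.

5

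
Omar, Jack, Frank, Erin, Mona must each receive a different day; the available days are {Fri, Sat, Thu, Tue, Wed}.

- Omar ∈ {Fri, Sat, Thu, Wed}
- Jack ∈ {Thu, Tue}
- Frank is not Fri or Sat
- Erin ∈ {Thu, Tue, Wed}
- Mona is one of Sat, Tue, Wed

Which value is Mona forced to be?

Sat

The 5 variables draw from only 5 values {Fri, Sat, Thu, Tue, Wed}, so each is used; only Omar can be Fri, hence Omar = Fri.
Among the 4 still-open variables, Sat fits only Mona (and all 4 values in {Sat, Thu, Tue, Wed} must be used), so Mona = Sat.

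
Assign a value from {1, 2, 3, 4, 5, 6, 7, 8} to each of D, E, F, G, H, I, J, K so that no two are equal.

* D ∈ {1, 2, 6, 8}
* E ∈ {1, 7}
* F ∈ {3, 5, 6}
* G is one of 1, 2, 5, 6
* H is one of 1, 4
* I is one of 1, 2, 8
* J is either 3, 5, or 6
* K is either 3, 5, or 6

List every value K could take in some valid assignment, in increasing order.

The 8 variables draw from only 8 values {1, 2, 3, 4, 5, 6, 7, 8}, so each is used; only H can be 4, hence H = 4.
The 7 still-open variables together cover exactly {1, 2, 3, 5, 6, 7, 8} — 7 values for 7 variables — and 7 appears only in E's list, so E = 7.
The 3 variables F, J, K are confined to {3, 5, 6}, which locks those values in; drop them from D, G.
No further eliminations apply; K can still be any of 3, 5, 6.

3, 5, 6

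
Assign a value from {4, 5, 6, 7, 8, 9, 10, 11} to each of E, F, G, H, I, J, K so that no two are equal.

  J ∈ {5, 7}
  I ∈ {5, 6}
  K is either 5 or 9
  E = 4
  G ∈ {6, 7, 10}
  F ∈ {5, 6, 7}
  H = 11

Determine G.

E's domain is down to {4}, so E = 4.
That leaves H = 11.
The 5 still-open variables draw from only 5 values {5, 6, 7, 9, 10}, so each is used; only K can be 9, hence K = 9.
The 4 still-open variables together cover exactly {5, 6, 7, 10} — 4 values for 4 variables — and 10 appears only in G's list, so G = 10.

10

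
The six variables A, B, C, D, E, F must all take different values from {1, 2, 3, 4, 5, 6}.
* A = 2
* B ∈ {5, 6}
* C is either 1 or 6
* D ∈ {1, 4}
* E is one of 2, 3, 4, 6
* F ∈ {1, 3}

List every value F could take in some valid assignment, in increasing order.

1, 3

A has just one choice, so A = 2. So E can't be 2.
The 5 still-open variables together cover exactly {1, 3, 4, 5, 6} — 5 values for 5 variables — and 5 appears only in B's list, so B = 5.
No further eliminations apply; F can still be any of 1, 3.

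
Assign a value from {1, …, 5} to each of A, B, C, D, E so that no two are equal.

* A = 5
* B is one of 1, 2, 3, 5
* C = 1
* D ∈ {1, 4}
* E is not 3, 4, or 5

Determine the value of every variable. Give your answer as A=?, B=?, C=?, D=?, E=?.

A=5, B=3, C=1, D=4, E=2

A must be 5 (only option left). Strike 5 from B.
C has just one choice, so C = 1. Remove 1 from B, D, E.
That leaves D = 4.
That leaves E = 2. So B can't be 2.
B's domain is down to {3}, so B = 3.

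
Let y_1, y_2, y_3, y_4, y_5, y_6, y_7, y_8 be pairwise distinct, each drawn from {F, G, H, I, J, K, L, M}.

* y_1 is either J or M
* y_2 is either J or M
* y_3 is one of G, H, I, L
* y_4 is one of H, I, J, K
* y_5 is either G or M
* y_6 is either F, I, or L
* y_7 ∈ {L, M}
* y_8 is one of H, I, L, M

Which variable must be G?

The 8 variables together cover exactly {F, G, H, I, J, K, L, M} — 8 values for 8 variables — and F appears only in y_6's list, so y_6 = F.
The 7 still-open variables together cover exactly {G, H, I, J, K, L, M} — 7 values for 7 variables — and K appears only in y_4's list, so y_4 = K.
y_1 and y_2 between them cover only {J, M} — a naked pair. Remove those values from y_5, y_7, y_8.
So G goes to y_5.

y_5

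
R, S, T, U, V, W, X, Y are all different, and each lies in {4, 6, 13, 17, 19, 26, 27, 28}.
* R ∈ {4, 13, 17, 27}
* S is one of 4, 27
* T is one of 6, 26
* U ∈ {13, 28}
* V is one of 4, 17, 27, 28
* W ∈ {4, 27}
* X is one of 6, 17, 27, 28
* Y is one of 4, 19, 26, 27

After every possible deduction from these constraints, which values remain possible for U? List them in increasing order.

Among the 8 variables, 19 fits only Y (and all 8 values in {4, 6, 13, 17, 19, 26, 27, 28} must be used), so Y = 19.
Among the 7 still-open variables, 26 fits only T (and all 7 values in {4, 6, 13, 17, 26, 27, 28} must be used), so T = 26.
The 6 still-open variables together cover exactly {4, 6, 13, 17, 27, 28} — 6 values for 6 variables — and 6 appears only in X's list, so X = 6.
The 2 variables S and W are confined to {4, 27}, which locks those values in; drop them from R, V.
No further eliminations apply; U can still be any of 13, 28.

13, 28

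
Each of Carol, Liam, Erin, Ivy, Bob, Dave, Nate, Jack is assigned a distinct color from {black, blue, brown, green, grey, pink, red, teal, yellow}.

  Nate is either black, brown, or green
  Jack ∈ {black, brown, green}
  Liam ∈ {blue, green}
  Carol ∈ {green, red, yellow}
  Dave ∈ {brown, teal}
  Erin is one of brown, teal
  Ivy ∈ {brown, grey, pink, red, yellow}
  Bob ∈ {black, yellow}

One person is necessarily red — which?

Carol

The 2 variables Erin and Dave are confined to {brown, teal}, which locks those values in; drop them from Ivy, Nate, Jack.
Nate and Jack between them cover only {black, green} — a naked pair. Remove those values from Carol, Liam, Bob.
That leaves Liam = blue.
That leaves Bob = yellow. So Carol, Ivy can't be yellow.
So red goes to Carol.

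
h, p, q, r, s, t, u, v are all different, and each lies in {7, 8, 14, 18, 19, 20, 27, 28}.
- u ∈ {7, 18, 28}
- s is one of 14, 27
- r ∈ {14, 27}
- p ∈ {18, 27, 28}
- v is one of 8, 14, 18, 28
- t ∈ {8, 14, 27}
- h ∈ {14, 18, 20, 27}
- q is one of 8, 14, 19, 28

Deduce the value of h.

The 8 variables together cover exactly {7, 8, 14, 18, 19, 20, 27, 28} — 8 values for 8 variables — and 7 appears only in u's list, so u = 7.
Among the 7 still-open variables, 19 fits only q (and all 7 values in {8, 14, 18, 19, 20, 27, 28} must be used), so q = 19.
Among the 6 still-open variables, 20 fits only h (and all 6 values in {8, 14, 18, 20, 27, 28} must be used), so h = 20.

20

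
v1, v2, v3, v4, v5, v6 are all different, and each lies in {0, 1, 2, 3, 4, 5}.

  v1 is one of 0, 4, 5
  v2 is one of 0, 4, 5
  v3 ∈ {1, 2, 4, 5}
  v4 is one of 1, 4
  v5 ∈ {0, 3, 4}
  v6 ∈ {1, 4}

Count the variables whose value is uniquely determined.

2

Among the 6 variables, 2 fits only v3 (and all 6 values in {0, 1, 2, 3, 4, 5} must be used), so v3 = 2.
The 5 still-open variables together cover exactly {0, 1, 3, 4, 5} — 5 values for 5 variables — and 3 appears only in v5's list, so v5 = 3.
The 2 variables v4 and v6 are confined to {1, 4}, which locks those values in; drop them from v1, v2.
Determined: v3=2, v5=3. The other variables each still have more than one consistent value. That makes 2.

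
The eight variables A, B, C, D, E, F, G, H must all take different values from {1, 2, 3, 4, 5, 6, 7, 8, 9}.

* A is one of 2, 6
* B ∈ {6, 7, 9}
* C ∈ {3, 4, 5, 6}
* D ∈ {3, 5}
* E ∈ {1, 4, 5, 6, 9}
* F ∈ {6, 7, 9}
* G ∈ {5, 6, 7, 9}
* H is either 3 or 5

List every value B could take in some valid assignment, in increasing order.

Among the 8 variables, 1 fits only E (and all 8 values in {1, 2, 3, 4, 5, 6, 7, 9} must be used), so E = 1.
Among the 7 still-open variables, 2 fits only A (and all 7 values in {2, 3, 4, 5, 6, 7, 9} must be used), so A = 2.
The 6 still-open variables together cover exactly {3, 4, 5, 6, 7, 9} — 6 values for 6 variables — and 4 appears only in C's list, so C = 4.
The 2 variables D and H are confined to {3, 5}, which locks those values in; drop them from G.
No further eliminations apply; B can still be any of 6, 7, 9.

6, 7, 9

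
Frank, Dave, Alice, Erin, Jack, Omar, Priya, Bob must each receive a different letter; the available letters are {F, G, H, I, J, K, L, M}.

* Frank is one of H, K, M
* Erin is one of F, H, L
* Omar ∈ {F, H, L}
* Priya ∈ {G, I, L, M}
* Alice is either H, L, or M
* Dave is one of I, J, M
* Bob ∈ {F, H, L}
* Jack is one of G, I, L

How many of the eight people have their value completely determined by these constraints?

The 8 variables together cover exactly {F, G, H, I, J, K, L, M} — 8 values for 8 variables — and J appears only in Dave's list, so Dave = J.
The 7 still-open variables draw from only 7 values {F, G, H, I, K, L, M}, so each is used; only Frank can be K, hence Frank = K.
Erin, Omar, Bob share exactly the 3 values {F, H, L}; by pigeonhole those values go to them, so strike F, H, L from Alice, Jack, Priya.
That leaves Alice = M. Strike M from Priya.
Determined: Frank=K, Dave=J, Alice=M. The other people each still have more than one consistent value. That makes 3.

3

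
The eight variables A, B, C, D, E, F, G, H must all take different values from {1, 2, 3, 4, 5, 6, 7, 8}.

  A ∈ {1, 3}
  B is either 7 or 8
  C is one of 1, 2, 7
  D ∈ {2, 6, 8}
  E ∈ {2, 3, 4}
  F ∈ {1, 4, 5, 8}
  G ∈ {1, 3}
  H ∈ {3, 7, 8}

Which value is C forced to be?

2

Among the 8 variables, 5 fits only F (and all 8 values in {1, 2, 3, 4, 5, 6, 7, 8} must be used), so F = 5.
The 7 still-open variables together cover exactly {1, 2, 3, 4, 6, 7, 8} — 7 values for 7 variables — and 4 appears only in E's list, so E = 4.
The 6 still-open variables draw from only 6 values {1, 2, 3, 6, 7, 8}, so each is used; only D can be 6, hence D = 6.
The 5 still-open variables together cover exactly {1, 2, 3, 7, 8} — 5 values for 5 variables — and 2 appears only in C's list, so C = 2.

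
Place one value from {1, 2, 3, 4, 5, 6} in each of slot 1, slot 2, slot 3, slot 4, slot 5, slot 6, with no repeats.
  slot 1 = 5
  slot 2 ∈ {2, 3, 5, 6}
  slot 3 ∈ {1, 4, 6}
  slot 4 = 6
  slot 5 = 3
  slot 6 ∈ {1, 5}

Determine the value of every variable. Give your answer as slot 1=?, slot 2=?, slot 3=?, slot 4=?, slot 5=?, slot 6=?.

slot 1 must be 5 (only option left). Strike 5 from slot 2, slot 6.
slot 4 has just one choice, so slot 4 = 6. So slot 2, slot 3 can't be 6.
slot 5 has just one choice, so slot 5 = 3. So slot 2 can't be 3.
slot 6 has just one choice, so slot 6 = 1. Strike 1 from slot 3.
slot 2 must be 2 (only option left).
slot 3 must be 4 (only option left).

slot 1=5, slot 2=2, slot 3=4, slot 4=6, slot 5=3, slot 6=1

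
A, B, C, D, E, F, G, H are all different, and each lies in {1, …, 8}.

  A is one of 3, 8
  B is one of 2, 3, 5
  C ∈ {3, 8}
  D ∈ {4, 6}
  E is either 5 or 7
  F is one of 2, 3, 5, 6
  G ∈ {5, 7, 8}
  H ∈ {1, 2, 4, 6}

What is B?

The 8 variables together cover exactly {1, 2, 3, 4, 5, 6, 7, 8} — 8 values for 8 variables — and 1 appears only in H's list, so H = 1.
Among the 7 still-open variables, 4 fits only D (and all 7 values in {2, 3, 4, 5, 6, 7, 8} must be used), so D = 4.
Among the 6 still-open variables, 6 fits only F (and all 6 values in {2, 3, 5, 6, 7, 8} must be used), so F = 6.
The 5 still-open variables together cover exactly {2, 3, 5, 7, 8} — 5 values for 5 variables — and 2 appears only in B's list, so B = 2.

2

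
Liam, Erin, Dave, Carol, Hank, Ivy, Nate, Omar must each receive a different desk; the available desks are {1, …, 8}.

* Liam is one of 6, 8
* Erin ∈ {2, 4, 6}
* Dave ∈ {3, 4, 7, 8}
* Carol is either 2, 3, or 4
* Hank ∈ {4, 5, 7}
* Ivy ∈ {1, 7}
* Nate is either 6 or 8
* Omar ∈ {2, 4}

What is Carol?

The 8 variables draw from only 8 values {1, 2, 3, 4, 5, 6, 7, 8}, so each is used; only Ivy can be 1, hence Ivy = 1.
The 7 still-open variables together cover exactly {2, 3, 4, 5, 6, 7, 8} — 7 values for 7 variables — and 5 appears only in Hank's list, so Hank = 5.
The 6 still-open variables draw from only 6 values {2, 3, 4, 6, 7, 8}, so each is used; only Dave can be 7, hence Dave = 7.
The 5 still-open variables draw from only 5 values {2, 3, 4, 6, 8}, so each is used; only Carol can be 3, hence Carol = 3.

3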